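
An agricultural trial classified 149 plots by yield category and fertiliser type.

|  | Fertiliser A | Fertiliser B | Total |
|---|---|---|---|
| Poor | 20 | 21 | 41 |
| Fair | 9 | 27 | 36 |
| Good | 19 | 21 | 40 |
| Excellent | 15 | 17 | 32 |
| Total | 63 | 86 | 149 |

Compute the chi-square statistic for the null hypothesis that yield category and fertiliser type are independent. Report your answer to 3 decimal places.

Grand total N = 149.
Expected counts (row total × column total / N):
  Poor, Fertiliser A: 41×63/149 = 17.3356
  Poor, Fertiliser B: 41×86/149 = 23.6644
  Fair, Fertiliser A: 36×63/149 = 15.2215
  Fair, Fertiliser B: 36×86/149 = 20.7785
  Good, Fertiliser A: 40×63/149 = 16.9128
  Good, Fertiliser B: 40×86/149 = 23.0872
  Excellent, Fertiliser A: 32×63/149 = 13.5302
  Excellent, Fertiliser B: 32×86/149 = 18.4698
Contributions (O − E)²/E:
  (20 − 17.3356)²/17.3356 = 0.4095
  (21 − 23.6644)²/23.6644 = 0.3000
  (9 − 15.2215)²/15.2215 = 2.5429
  (27 − 20.7785)²/20.7785 = 1.8628
  (19 − 16.9128)²/16.9128 = 0.2576
  (21 − 23.0872)²/23.0872 = 0.1887
  (15 − 13.5302)²/13.5302 = 0.1597
  (17 − 18.4698)²/18.4698 = 0.1170
χ² = 0.4095 + 0.3000 + 2.5429 + 1.8628 + 0.2576 + 0.1887 + 0.1597 + 0.1170 = 5.838

5.838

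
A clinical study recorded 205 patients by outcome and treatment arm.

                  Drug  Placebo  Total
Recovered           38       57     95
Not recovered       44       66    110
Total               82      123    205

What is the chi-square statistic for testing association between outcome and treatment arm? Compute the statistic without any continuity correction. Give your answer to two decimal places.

0.00

Grand total N = 205.
Expected counts (row total × column total / N):
  Recovered, Drug: 95×82/205 = 38.000
  Recovered, Placebo: 95×123/205 = 57.000
  Not recovered, Drug: 110×82/205 = 44.000
  Not recovered, Placebo: 110×123/205 = 66.000
Contributions (O − E)²/E:
  (38 − 38.000)²/38.000 = 0.0000
  (57 − 57.000)²/57.000 = 0.0000
  (44 − 44.000)²/44.000 = 0.0000
  (66 − 66.000)²/66.000 = 0.0000
χ² = 0.0000 + 0.0000 + 0.0000 + 0.0000 = 0.00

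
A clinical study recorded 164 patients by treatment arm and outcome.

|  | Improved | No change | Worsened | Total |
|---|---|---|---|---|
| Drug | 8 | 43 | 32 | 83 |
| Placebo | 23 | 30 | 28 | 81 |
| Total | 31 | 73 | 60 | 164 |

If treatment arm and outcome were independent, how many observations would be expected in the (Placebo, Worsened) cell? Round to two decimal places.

Row total (Placebo) = 81; column total (Worsened) = 60; grand total N = 164.
Expected count = (row total × column total) / N = 81 × 60 / 164 = 29.63.

29.63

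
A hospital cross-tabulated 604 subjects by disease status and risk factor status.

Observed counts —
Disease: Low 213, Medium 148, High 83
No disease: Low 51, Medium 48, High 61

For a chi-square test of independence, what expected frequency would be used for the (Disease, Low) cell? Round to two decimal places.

194.07

Row total (Disease) = 444; column total (Low) = 264; grand total N = 604.
Expected count = (row total × column total) / N = 444 × 264 / 604 = 194.07.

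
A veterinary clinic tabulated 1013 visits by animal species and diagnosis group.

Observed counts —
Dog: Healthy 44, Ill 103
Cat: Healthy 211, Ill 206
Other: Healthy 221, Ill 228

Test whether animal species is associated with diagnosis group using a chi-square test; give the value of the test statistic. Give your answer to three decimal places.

20.250

Row totals: 147, 417, 449. Column totals: 476, 537. Grand total N = 1013.
Expected counts (row total × column total / N):
  Dog, Healthy: 147×476/1013 = 69.0740
  Dog, Ill: 147×537/1013 = 77.9260
  Cat, Healthy: 417×476/1013 = 195.9447
  Cat, Ill: 417×537/1013 = 221.0553
  Other, Healthy: 449×476/1013 = 210.9812
  Other, Ill: 449×537/1013 = 238.0188
Contributions (O − E)²/E:
  (44 − 69.0740)²/69.0740 = 9.1019
  (103 − 77.9260)²/77.9260 = 8.0680
  (211 − 195.9447)²/195.9447 = 1.1568
  (206 − 221.0553)²/221.0553 = 1.0254
  (221 − 210.9812)²/210.9812 = 0.4758
  (228 − 238.0188)²/238.0188 = 0.4217
χ² = 9.1019 + 8.0680 + 1.1568 + 1.0254 + 0.4758 + 0.4217 = 20.250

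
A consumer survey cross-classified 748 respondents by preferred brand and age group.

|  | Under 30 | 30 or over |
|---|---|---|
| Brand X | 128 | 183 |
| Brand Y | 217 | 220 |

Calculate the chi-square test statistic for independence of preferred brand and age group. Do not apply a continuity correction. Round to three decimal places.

5.282

Row totals: 311, 437. Column totals: 345, 403. Grand total N = 748.
Expected counts (row total × column total / N):
  Brand X, Under 30: 311×345/748 = 143.4425
  Brand X, 30 or over: 311×403/748 = 167.5575
  Brand Y, Under 30: 437×345/748 = 201.5575
  Brand Y, 30 or over: 437×403/748 = 235.4425
Contributions (O − E)²/E:
  (128 − 143.4425)²/143.4425 = 1.6625
  (183 − 167.5575)²/167.5575 = 1.4232
  (217 − 201.5575)²/201.5575 = 1.1831
  (220 − 235.4425)²/235.4425 = 1.0129
χ² = 1.6625 + 1.4232 + 1.1831 + 1.0129 = 5.282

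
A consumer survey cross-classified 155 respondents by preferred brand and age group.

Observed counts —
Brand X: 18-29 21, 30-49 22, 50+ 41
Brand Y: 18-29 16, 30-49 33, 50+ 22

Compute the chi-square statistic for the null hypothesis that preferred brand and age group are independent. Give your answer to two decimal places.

Row totals: 84, 71. Column totals: 37, 55, 63. Grand total N = 155.
Expected counts (row total × column total / N):
  Brand X, 18-29: 84×37/155 = 20.052
  Brand X, 30-49: 84×55/155 = 29.806
  Brand X, 50+: 84×63/155 = 34.142
  Brand Y, 18-29: 71×37/155 = 16.948
  Brand Y, 30-49: 71×55/155 = 25.194
  Brand Y, 50+: 71×63/155 = 28.858
Contributions (O − E)²/E:
  (21 − 20.052)²/20.052 = 0.0448
  (22 − 29.806)²/29.806 = 2.0443
  (41 − 34.142)²/34.142 = 1.3775
  (16 − 16.948)²/16.948 = 0.0530
  (33 − 25.194)²/25.194 = 2.4186
  (22 − 28.858)²/28.858 = 1.6298
χ² = 0.0448 + 2.0443 + 1.3775 + 0.0530 + 2.4186 + 1.6298 = 7.57

7.57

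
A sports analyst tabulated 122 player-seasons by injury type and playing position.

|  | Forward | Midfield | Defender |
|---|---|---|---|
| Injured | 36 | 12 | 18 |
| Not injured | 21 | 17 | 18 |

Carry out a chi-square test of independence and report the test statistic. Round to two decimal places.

4.02

Row totals: 66, 56. Column totals: 57, 29, 36. Grand total N = 122.
Expected counts (row total × column total / N):
  Injured, Forward: 66×57/122 = 30.836
  Injured, Midfield: 66×29/122 = 15.689
  Injured, Defender: 66×36/122 = 19.475
  Not injured, Forward: 56×57/122 = 26.164
  Not injured, Midfield: 56×29/122 = 13.311
  Not injured, Defender: 56×36/122 = 16.525
Contributions (O − E)²/E:
  (36 − 30.836)²/30.836 = 0.8648
  (12 − 15.689)²/15.689 = 0.8674
  (18 − 19.475)²/19.475 = 0.1117
  (21 − 26.164)²/26.164 = 1.0192
  (17 − 13.311)²/13.311 = 1.0224
  (18 − 16.525)²/16.525 = 0.1317
χ² = 0.8648 + 0.8674 + 0.1117 + 1.0192 + 1.0224 + 0.1317 = 4.02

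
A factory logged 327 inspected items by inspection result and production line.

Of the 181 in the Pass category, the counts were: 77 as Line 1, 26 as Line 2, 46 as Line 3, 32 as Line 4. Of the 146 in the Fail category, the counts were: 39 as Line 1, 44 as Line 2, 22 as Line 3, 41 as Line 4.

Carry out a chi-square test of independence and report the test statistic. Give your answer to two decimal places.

Row totals: 181, 146. Column totals: 116, 70, 68, 73. Grand total N = 327.
Expected counts (row total × column total / N):
  Pass, Line 1: 181×116/327 = 64.208
  Pass, Line 2: 181×70/327 = 38.746
  Pass, Line 3: 181×68/327 = 37.639
  Pass, Line 4: 181×73/327 = 40.407
  Fail, Line 1: 146×116/327 = 51.792
  Fail, Line 2: 146×70/327 = 31.254
  Fail, Line 3: 146×68/327 = 30.361
  Fail, Line 4: 146×73/327 = 32.593
Contributions (O − E)²/E:
  (77 − 64.208)²/64.208 = 2.5485
  (26 − 38.746)²/38.746 = 4.1930
  (46 − 37.639)²/37.639 = 1.8573
  (32 − 40.407)²/40.407 = 1.7491
  (39 − 51.792)²/51.792 = 3.1595
  (44 − 31.254)²/31.254 = 5.1981
  (22 − 30.361)²/30.361 = 2.3025
  (41 − 32.593)²/32.593 = 2.1685
χ² = 2.5485 + 4.1930 + 1.8573 + 1.7491 + 3.1595 + 5.1981 + 2.3025 + 2.1685 = 23.18

23.18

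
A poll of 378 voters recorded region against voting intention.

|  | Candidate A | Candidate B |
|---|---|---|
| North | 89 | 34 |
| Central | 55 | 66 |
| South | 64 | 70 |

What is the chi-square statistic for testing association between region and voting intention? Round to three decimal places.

Row totals: 123, 121, 134. Column totals: 208, 170. Grand total N = 378.
Expected counts (row total × column total / N):
  North, Candidate A: 123×208/378 = 67.6825
  North, Candidate B: 123×170/378 = 55.3175
  Central, Candidate A: 121×208/378 = 66.5820
  Central, Candidate B: 121×170/378 = 54.4180
  South, Candidate A: 134×208/378 = 73.7354
  South, Candidate B: 134×170/378 = 60.2646
Contributions (O − E)²/E:
  (89 − 67.6825)²/67.6825 = 6.7142
  (34 − 55.3175)²/55.3175 = 8.2150
  (55 − 66.5820)²/66.5820 = 2.0147
  (66 − 54.4180)²/54.4180 = 2.4650
  (64 − 73.7354)²/73.7354 = 1.2854
  (70 − 60.2646)²/60.2646 = 1.5727
χ² = 6.7142 + 8.2150 + 2.0147 + 2.4650 + 1.2854 + 1.5727 = 22.267

22.267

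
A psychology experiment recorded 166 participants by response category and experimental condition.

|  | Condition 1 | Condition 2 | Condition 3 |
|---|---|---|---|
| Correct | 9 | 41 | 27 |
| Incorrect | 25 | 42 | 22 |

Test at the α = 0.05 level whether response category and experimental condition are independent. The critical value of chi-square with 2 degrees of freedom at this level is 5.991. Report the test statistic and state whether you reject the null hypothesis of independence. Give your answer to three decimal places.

7.222; reject H₀

Row totals: 77, 89. Column totals: 34, 83, 49. Grand total N = 166.
Expected counts (row total × column total / N):
  Correct, Condition 1: 77×34/166 = 15.7711
  Correct, Condition 2: 77×83/166 = 38.5000
  Correct, Condition 3: 77×49/166 = 22.7289
  Incorrect, Condition 1: 89×34/166 = 18.2289
  Incorrect, Condition 2: 89×83/166 = 44.5000
  Incorrect, Condition 3: 89×49/166 = 26.2711
Contributions (O − E)²/E:
  (9 − 15.7711)²/15.7711 = 2.9071
  (41 − 38.5000)²/38.5000 = 0.1623
  (27 − 22.7289)²/22.7289 = 0.8026
  (25 − 18.2289)²/18.2289 = 2.5151
  (42 − 44.5000)²/44.5000 = 0.1404
  (22 − 26.2711)²/26.2711 = 0.6944
χ² = 2.9071 + 0.1623 + 0.8026 + 2.5151 + 0.1404 + 0.6944 = 7.222
df = (2−1)(3−1) = 2. Since 7.222 > 5.991, reject the null hypothesis of independence at α = 0.05.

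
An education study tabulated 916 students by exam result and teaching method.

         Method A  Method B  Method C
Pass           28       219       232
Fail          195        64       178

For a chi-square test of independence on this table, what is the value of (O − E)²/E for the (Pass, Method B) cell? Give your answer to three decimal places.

Row total (Pass) = 479; column total (Method B) = 283; N = 916.
Expected count E = 479 × 283 / 916 = 147.9880.
Contribution = (O − E)²/E = (219 − 147.9880)² / 147.9880 = 34.075.

34.075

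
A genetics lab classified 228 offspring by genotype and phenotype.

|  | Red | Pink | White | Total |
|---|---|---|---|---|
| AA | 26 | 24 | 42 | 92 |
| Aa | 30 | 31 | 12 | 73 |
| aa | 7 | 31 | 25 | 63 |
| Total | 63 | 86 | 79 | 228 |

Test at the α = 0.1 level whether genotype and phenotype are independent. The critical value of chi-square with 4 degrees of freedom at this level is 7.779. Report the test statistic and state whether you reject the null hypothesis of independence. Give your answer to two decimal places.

27.63; reject H₀

Grand total N = 228.
Expected counts (row total × column total / N):
  AA, Red: 92×63/228 = 25.421
  AA, Pink: 92×86/228 = 34.702
  AA, White: 92×79/228 = 31.877
  Aa, Red: 73×63/228 = 20.171
  Aa, Pink: 73×86/228 = 27.535
  Aa, White: 73×79/228 = 25.294
  aa, Red: 63×63/228 = 17.408
  aa, Pink: 63×86/228 = 23.763
  aa, White: 63×79/228 = 21.829
Contributions (O − E)²/E:
  (26 − 25.421)²/25.421 = 0.0132
  (24 − 34.702)²/34.702 = 3.3005
  (42 − 31.877)²/31.877 = 3.2147
  (30 − 20.171)²/20.171 = 4.7895
  (31 − 27.535)²/27.535 = 0.4360
  (12 − 25.294)²/25.294 = 6.9870
  (7 − 17.408)²/17.408 = 6.2228
  (31 − 23.763)²/23.763 = 2.2040
  (25 − 21.829)²/21.829 = 0.4606
χ² = 0.0132 + 3.3005 + 3.2147 + 4.7895 + 0.4360 + 6.9870 + 6.2228 + 2.2040 + 0.4606 = 27.63
df = (3−1)(3−1) = 4. Since 27.63 > 7.779, reject the null hypothesis of independence at α = 0.1.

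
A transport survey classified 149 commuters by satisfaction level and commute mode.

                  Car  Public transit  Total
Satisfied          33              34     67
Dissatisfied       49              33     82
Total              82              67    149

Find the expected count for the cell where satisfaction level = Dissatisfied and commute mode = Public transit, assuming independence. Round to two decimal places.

36.87

Row total (Dissatisfied) = 82; column total (Public transit) = 67; grand total N = 149.
Expected count = (row total × column total) / N = 82 × 67 / 149 = 36.87.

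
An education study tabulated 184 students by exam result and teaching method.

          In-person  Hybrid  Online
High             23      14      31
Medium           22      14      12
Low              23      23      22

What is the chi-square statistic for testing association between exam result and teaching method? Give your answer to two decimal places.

7.23

Row totals: 68, 48, 68. Column totals: 68, 51, 65. Grand total N = 184.
Expected counts (row total × column total / N):
  High, In-person: 68×68/184 = 25.130
  High, Hybrid: 68×51/184 = 18.848
  High, Online: 68×65/184 = 24.022
  Medium, In-person: 48×68/184 = 17.739
  Medium, Hybrid: 48×51/184 = 13.304
  Medium, Online: 48×65/184 = 16.957
  Low, In-person: 68×68/184 = 25.130
  Low, Hybrid: 68×51/184 = 18.848
  Low, Online: 68×65/184 = 24.022
Contributions (O − E)²/E:
  (23 − 25.130)²/25.130 = 0.1805
  (14 − 18.848)²/18.848 = 1.2470
  (31 − 24.022)²/24.022 = 2.0270
  (22 − 17.739)²/17.739 = 1.0235
  (14 − 13.304)²/13.304 = 0.0364
  (12 − 16.957)²/16.957 = 1.4491
  (23 − 25.130)²/25.130 = 0.1805
  (23 − 18.848)²/18.848 = 0.9146
  (22 − 24.022)²/24.022 = 0.1702
χ² = 0.1805 + 1.2470 + 2.0270 + 1.0235 + 0.0364 + 1.4491 + 0.1805 + 0.9146 + 0.1702 = 7.23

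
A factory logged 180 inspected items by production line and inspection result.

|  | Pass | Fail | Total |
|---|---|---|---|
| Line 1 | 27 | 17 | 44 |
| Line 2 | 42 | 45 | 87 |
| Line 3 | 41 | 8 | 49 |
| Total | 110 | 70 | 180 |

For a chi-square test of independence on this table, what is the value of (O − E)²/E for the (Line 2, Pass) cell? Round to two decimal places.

Row total (Line 2) = 87; column total (Pass) = 110; N = 180.
Expected count E = 87 × 110 / 180 = 53.167.
Contribution = (O − E)²/E = (42 − 53.167)² / 53.167 = 2.35.

2.35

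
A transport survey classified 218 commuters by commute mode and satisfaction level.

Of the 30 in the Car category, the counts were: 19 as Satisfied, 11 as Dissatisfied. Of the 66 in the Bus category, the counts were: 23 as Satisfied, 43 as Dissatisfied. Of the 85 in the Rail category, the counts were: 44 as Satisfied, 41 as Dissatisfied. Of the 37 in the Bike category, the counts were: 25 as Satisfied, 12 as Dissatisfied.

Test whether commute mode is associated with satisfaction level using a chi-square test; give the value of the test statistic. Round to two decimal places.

Row totals: 30, 66, 85, 37. Column totals: 111, 107. Grand total N = 218.
Expected counts (row total × column total / N):
  Car, Satisfied: 30×111/218 = 15.275
  Car, Dissatisfied: 30×107/218 = 14.725
  Bus, Satisfied: 66×111/218 = 33.606
  Bus, Dissatisfied: 66×107/218 = 32.394
  Rail, Satisfied: 85×111/218 = 43.280
  Rail, Dissatisfied: 85×107/218 = 41.720
  Bike, Satisfied: 37×111/218 = 18.839
  Bike, Dissatisfied: 37×107/218 = 18.161
Contributions (O − E)²/E:
  (19 − 15.275)²/15.275 = 0.9084
  (11 − 14.725)²/14.725 = 0.9423
  (23 − 33.606)²/33.606 = 3.3472
  (43 − 32.394)²/32.394 = 3.4725
  (44 − 43.280)²/43.280 = 0.0120
  (41 − 41.720)²/41.720 = 0.0124
  (25 − 18.839)²/18.839 = 2.0149
  (12 − 18.161)²/18.161 = 2.0901
χ² = 0.9084 + 0.9423 + 3.3472 + 3.4725 + 0.0120 + 0.0124 + 2.0149 + 2.0901 = 12.80

12.80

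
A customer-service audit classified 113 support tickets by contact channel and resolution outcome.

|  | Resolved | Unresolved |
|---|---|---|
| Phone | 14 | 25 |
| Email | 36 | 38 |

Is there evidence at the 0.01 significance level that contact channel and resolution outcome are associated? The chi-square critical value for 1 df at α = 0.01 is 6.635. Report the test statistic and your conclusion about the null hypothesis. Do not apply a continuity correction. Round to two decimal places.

1.68; fail to reject H₀

Row totals: 39, 74. Column totals: 50, 63. Grand total N = 113.
Expected counts (row total × column total / N):
  Phone, Resolved: 39×50/113 = 17.257
  Phone, Unresolved: 39×63/113 = 21.743
  Email, Resolved: 74×50/113 = 32.743
  Email, Unresolved: 74×63/113 = 41.257
Contributions (O − E)²/E:
  (14 − 17.257)²/17.257 = 0.6147
  (25 − 21.743)²/21.743 = 0.4879
  (36 − 32.743)²/32.743 = 0.3240
  (38 − 41.257)²/41.257 = 0.2571
χ² = 0.6147 + 0.4879 + 0.3240 + 0.2571 = 1.68
df = (2−1)(2−1) = 1. Since 1.68 < 6.635, fail to reject the null hypothesis of independence at α = 0.01.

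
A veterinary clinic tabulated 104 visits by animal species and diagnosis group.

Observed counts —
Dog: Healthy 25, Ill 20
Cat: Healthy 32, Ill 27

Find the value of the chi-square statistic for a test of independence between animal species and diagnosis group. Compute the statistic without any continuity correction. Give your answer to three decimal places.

Row totals: 45, 59. Column totals: 57, 47. Grand total N = 104.
Expected counts (row total × column total / N):
  Dog, Healthy: 45×57/104 = 24.6635
  Dog, Ill: 45×47/104 = 20.3365
  Cat, Healthy: 59×57/104 = 32.3365
  Cat, Ill: 59×47/104 = 26.6635
Contributions (O − E)²/E:
  (25 − 24.6635)²/24.6635 = 0.0046
  (20 − 20.3365)²/20.3365 = 0.0056
  (32 − 32.3365)²/32.3365 = 0.0035
  (27 − 26.6635)²/26.6635 = 0.0042
χ² = 0.0046 + 0.0056 + 0.0035 + 0.0042 = 0.018

0.018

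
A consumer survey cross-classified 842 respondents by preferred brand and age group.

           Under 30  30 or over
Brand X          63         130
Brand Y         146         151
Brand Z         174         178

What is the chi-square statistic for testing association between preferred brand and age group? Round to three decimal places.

16.665

Row totals: 193, 297, 352. Column totals: 383, 459. Grand total N = 842.
Expected counts (row total × column total / N):
  Brand X, Under 30: 193×383/842 = 87.7898
  Brand X, 30 or over: 193×459/842 = 105.2102
  Brand Y, Under 30: 297×383/842 = 135.0962
  Brand Y, 30 or over: 297×459/842 = 161.9038
  Brand Z, Under 30: 352×383/842 = 160.1140
  Brand Z, 30 or over: 352×459/842 = 191.8860
Contributions (O − E)²/E:
  (63 − 87.7898)²/87.7898 = 7.0001
  (130 − 105.2102)²/105.2102 = 5.8410
  (146 − 135.0962)²/135.0962 = 0.8801
  (151 − 161.9038)²/161.9038 = 0.7343
  (174 − 160.1140)²/160.1140 = 1.2043
  (178 − 191.8860)²/191.8860 = 1.0049
χ² = 7.0001 + 5.8410 + 0.8801 + 0.7343 + 1.2043 + 1.0049 = 16.665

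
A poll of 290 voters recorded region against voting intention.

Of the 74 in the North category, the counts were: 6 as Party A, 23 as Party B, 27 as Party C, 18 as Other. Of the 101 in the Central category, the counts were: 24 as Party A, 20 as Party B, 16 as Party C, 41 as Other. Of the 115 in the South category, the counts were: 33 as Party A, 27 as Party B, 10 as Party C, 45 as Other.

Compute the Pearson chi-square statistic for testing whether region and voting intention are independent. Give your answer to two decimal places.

34.62

Row totals: 74, 101, 115. Column totals: 63, 70, 53, 104. Grand total N = 290.
Expected counts (row total × column total / N):
  North, Party A: 74×63/290 = 16.076
  North, Party B: 74×70/290 = 17.862
  North, Party C: 74×53/290 = 13.524
  North, Other: 74×104/290 = 26.538
  Central, Party A: 101×63/290 = 21.941
  Central, Party B: 101×70/290 = 24.379
  Central, Party C: 101×53/290 = 18.459
  Central, Other: 101×104/290 = 36.221
  South, Party A: 115×63/290 = 24.983
  South, Party B: 115×70/290 = 27.759
  South, Party C: 115×53/290 = 21.017
  South, Other: 115×104/290 = 41.241
Contributions (O − E)²/E:
  (6 − 16.076)²/16.076 = 6.3154
  (23 − 17.862)²/17.862 = 1.4779
  (27 − 13.524)²/13.524 = 13.4282
  (18 − 26.538)²/26.538 = 2.7469
  (24 − 21.941)²/21.941 = 0.1932
  (20 − 24.379)²/24.379 = 0.7866
  (16 − 18.459)²/18.459 = 0.3276
  (41 − 36.221)²/36.221 = 0.6305
  (33 − 24.983)²/24.983 = 2.5726
  (27 − 27.759)²/27.759 = 0.0208
  (10 − 21.017)²/21.017 = 5.7751
  (45 − 41.241)²/41.241 = 0.3426
χ² = 6.3154 + 1.4779 + 13.4282 + 2.7469 + 0.1932 + 0.7866 + 0.3276 + 0.6305 + 2.5726 + 0.0208 + 5.7751 + 0.3426 = 34.62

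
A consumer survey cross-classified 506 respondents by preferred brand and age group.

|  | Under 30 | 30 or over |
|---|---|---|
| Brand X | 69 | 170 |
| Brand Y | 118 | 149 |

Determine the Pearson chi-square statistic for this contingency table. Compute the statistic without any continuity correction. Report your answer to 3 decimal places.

12.712

Row totals: 239, 267. Column totals: 187, 319. Grand total N = 506.
Expected counts (row total × column total / N):
  Brand X, Under 30: 239×187/506 = 88.3261
  Brand X, 30 or over: 239×319/506 = 150.6739
  Brand Y, Under 30: 267×187/506 = 98.6739
  Brand Y, 30 or over: 267×319/506 = 168.3261
Contributions (O − E)²/E:
  (69 − 88.3261)²/88.3261 = 4.2286
  (170 − 150.6739)²/150.6739 = 2.4789
  (118 − 98.6739)²/98.6739 = 3.7852
  (149 − 168.3261)²/168.3261 = 2.2189
χ² = 4.2286 + 2.4789 + 3.7852 + 2.2189 = 12.712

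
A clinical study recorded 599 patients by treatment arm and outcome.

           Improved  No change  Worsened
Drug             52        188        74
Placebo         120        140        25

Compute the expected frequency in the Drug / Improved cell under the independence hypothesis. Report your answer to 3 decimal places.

Row total (Drug) = 314; column total (Improved) = 172; grand total N = 599.
Expected count = (row total × column total) / N = 314 × 172 / 599 = 90.164.

90.164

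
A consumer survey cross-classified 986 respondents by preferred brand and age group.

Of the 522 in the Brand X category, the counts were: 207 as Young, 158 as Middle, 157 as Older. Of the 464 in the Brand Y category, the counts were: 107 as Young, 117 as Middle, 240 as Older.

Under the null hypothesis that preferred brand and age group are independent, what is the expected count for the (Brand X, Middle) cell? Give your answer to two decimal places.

Row total (Brand X) = 522; column total (Middle) = 275; grand total N = 986.
Expected count = (row total × column total) / N = 522 × 275 / 986 = 145.59.

145.59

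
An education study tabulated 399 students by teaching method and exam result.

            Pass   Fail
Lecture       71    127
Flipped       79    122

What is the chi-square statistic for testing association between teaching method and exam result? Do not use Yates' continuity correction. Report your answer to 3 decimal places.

0.505

Row totals: 198, 201. Column totals: 150, 249. Grand total N = 399.
Expected counts (row total × column total / N):
  Lecture, Pass: 198×150/399 = 74.4361
  Lecture, Fail: 198×249/399 = 123.5639
  Flipped, Pass: 201×150/399 = 75.5639
  Flipped, Fail: 201×249/399 = 125.4361
Contributions (O − E)²/E:
  (71 − 74.4361)²/74.4361 = 0.1586
  (127 − 123.5639)²/123.5639 = 0.0956
  (79 − 75.5639)²/75.5639 = 0.1562
  (122 − 125.4361)²/125.4361 = 0.0941
χ² = 0.1586 + 0.0956 + 0.1562 + 0.0941 = 0.505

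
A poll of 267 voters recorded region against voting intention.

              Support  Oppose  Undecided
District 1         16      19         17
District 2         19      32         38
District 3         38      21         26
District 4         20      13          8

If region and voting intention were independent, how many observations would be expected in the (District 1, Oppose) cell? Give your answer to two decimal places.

Row total (District 1) = 52; column total (Oppose) = 85; grand total N = 267.
Expected count = (row total × column total) / N = 52 × 85 / 267 = 16.55.

16.55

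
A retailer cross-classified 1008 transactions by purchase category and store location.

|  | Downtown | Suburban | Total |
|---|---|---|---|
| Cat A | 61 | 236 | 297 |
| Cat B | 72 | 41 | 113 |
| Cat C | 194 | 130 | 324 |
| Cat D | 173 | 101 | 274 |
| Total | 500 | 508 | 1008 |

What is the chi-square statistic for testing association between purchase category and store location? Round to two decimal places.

Grand total N = 1008.
Expected counts (row total × column total / N):
  Cat A, Downtown: 297×500/1008 = 147.3214
  Cat A, Suburban: 297×508/1008 = 149.6786
  Cat B, Downtown: 113×500/1008 = 56.0516
  Cat B, Suburban: 113×508/1008 = 56.9484
  Cat C, Downtown: 324×500/1008 = 160.7143
  Cat C, Suburban: 324×508/1008 = 163.2857
  Cat D, Downtown: 274×500/1008 = 135.9127
  Cat D, Suburban: 274×508/1008 = 138.0873
Contributions (O − E)²/E:
  (61 − 147.3214)²/147.3214 = 50.5791
  (236 − 149.6786)²/149.6786 = 49.7826
  (72 − 56.0516)²/56.0516 = 4.5378
  (41 − 56.9484)²/56.9484 = 4.4663
  (194 − 160.7143)²/160.7143 = 6.8938
  (130 − 163.2857)²/163.2857 = 6.7853
  (173 − 135.9127)²/135.9127 = 10.1202
  (101 − 138.0873)²/138.0873 = 9.9609
χ² = 50.5791 + 49.7826 + 4.5378 + 4.4663 + 6.8938 + 6.7853 + 10.1202 + 9.9609 = 143.13

143.13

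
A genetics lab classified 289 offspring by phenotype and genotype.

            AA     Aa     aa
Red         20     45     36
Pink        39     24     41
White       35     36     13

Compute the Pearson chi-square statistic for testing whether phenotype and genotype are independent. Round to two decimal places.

Row totals: 101, 104, 84. Column totals: 94, 105, 90. Grand total N = 289.
Expected counts (row total × column total / N):
  Red, AA: 101×94/289 = 32.851
  Red, Aa: 101×105/289 = 36.696
  Red, aa: 101×90/289 = 31.453
  Pink, AA: 104×94/289 = 33.827
  Pink, Aa: 104×105/289 = 37.785
  Pink, aa: 104×90/289 = 32.388
  White, AA: 84×94/289 = 27.322
  White, Aa: 84×105/289 = 30.519
  White, aa: 84×90/289 = 26.159
Contributions (O − E)²/E:
  (20 − 32.851)²/32.851 = 5.0272
  (45 − 36.696)²/36.696 = 1.8791
  (36 − 31.453)²/31.453 = 0.6573
  (39 − 33.827)²/33.827 = 0.7911
  (24 − 37.785)²/37.785 = 5.0291
  (41 − 32.388)²/32.388 = 2.2899
  (35 − 27.322)²/27.322 = 2.1577
  (36 − 30.519)²/30.519 = 0.9843
  (13 − 26.159)²/26.159 = 6.6195
χ² = 5.0272 + 1.8791 + 0.6573 + 0.7911 + 5.0291 + 2.2899 + 2.1577 + 0.9843 + 6.6195 = 25.44

25.44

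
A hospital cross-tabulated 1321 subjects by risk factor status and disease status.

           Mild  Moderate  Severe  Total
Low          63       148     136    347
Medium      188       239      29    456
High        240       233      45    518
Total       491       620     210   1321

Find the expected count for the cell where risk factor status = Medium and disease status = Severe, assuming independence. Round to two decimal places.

Row total (Medium) = 456; column total (Severe) = 210; grand total N = 1321.
Expected count = (row total × column total) / N = 456 × 210 / 1321 = 72.49.

72.49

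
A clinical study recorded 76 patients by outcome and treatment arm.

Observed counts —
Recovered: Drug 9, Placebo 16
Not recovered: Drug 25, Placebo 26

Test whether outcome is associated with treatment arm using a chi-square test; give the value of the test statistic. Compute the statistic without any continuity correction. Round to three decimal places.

1.150

Row totals: 25, 51. Column totals: 34, 42. Grand total N = 76.
Expected counts (row total × column total / N):
  Recovered, Drug: 25×34/76 = 11.1842
  Recovered, Placebo: 25×42/76 = 13.8158
  Not recovered, Drug: 51×34/76 = 22.8158
  Not recovered, Placebo: 51×42/76 = 28.1842
Contributions (O − E)²/E:
  (9 − 11.1842)²/11.1842 = 0.4266
  (16 − 13.8158)²/13.8158 = 0.3453
  (25 − 22.8158)²/22.8158 = 0.2091
  (26 − 28.1842)²/28.1842 = 0.1693
χ² = 0.4266 + 0.3453 + 0.2091 + 0.1693 = 1.150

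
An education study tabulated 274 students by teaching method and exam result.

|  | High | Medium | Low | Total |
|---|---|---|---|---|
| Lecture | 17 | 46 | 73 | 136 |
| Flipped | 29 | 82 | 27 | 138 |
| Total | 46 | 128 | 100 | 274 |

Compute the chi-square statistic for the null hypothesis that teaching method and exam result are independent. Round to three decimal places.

Grand total N = 274.
Expected counts (row total × column total / N):
  Lecture, High: 136×46/274 = 22.8321
  Lecture, Medium: 136×128/274 = 63.5328
  Lecture, Low: 136×100/274 = 49.6350
  Flipped, High: 138×46/274 = 23.1679
  Flipped, Medium: 138×128/274 = 64.4672
  Flipped, Low: 138×100/274 = 50.3650
Contributions (O − E)²/E:
  (17 − 22.8321)²/22.8321 = 1.4897
  (46 − 63.5328)²/63.5328 = 4.8384
  (73 − 49.6350)²/49.6350 = 10.9988
  (29 − 23.1679)²/23.1679 = 1.4681
  (82 − 64.4672)²/64.4672 = 4.7683
  (27 − 50.3650)²/50.3650 = 10.8393
χ² = 1.4897 + 4.8384 + 10.9988 + 1.4681 + 4.7683 + 10.8393 = 34.403

34.403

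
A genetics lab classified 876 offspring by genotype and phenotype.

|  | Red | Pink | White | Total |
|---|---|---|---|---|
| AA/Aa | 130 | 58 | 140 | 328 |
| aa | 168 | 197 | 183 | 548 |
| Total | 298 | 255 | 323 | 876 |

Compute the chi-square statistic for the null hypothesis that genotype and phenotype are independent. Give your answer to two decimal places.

33.18

Grand total N = 876.
Expected counts (row total × column total / N):
  AA/Aa, Red: 328×298/876 = 111.580
  AA/Aa, Pink: 328×255/876 = 95.479
  AA/Aa, White: 328×323/876 = 120.941
  aa, Red: 548×298/876 = 186.420
  aa, Pink: 548×255/876 = 159.521
  aa, White: 548×323/876 = 202.059
Contributions (O − E)²/E:
  (130 − 111.580)²/111.580 = 3.0408
  (58 − 95.479)²/95.479 = 14.7119
  (140 − 120.941)²/120.941 = 3.0035
  (168 − 186.420)²/186.420 = 1.8201
  (197 − 159.521)²/159.521 = 8.8056
  (183 − 202.059)²/202.059 = 1.7977
χ² = 3.0408 + 14.7119 + 3.0035 + 1.8201 + 8.8056 + 1.7977 = 33.18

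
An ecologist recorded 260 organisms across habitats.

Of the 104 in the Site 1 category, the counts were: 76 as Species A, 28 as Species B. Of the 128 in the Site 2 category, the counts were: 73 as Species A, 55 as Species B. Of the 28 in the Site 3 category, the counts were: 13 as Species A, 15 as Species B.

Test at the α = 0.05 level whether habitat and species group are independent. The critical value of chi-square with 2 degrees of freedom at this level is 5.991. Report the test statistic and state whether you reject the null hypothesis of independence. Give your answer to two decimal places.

9.66; reject H₀

Row totals: 104, 128, 28. Column totals: 162, 98. Grand total N = 260.
Expected counts (row total × column total / N):
  Site 1, Species A: 104×162/260 = 64.800
  Site 1, Species B: 104×98/260 = 39.200
  Site 2, Species A: 128×162/260 = 79.754
  Site 2, Species B: 128×98/260 = 48.246
  Site 3, Species A: 28×162/260 = 17.446
  Site 3, Species B: 28×98/260 = 10.554
Contributions (O − E)²/E:
  (76 − 64.800)²/64.800 = 1.9358
  (28 − 39.200)²/39.200 = 3.2000
  (73 − 79.754)²/79.754 = 0.5720
  (55 − 48.246)²/48.246 = 0.9455
  (13 − 17.446)²/17.446 = 1.1330
  (15 − 10.554)²/10.554 = 1.8729
χ² = 1.9358 + 3.2000 + 0.5720 + 0.9455 + 1.1330 + 1.8729 = 9.66
df = (3−1)(2−1) = 2. Since 9.66 > 5.991, reject the null hypothesis of independence at α = 0.05.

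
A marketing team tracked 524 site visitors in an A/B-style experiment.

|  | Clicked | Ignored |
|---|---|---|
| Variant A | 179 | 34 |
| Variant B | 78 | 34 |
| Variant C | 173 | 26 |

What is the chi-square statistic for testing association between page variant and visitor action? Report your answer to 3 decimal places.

15.509

Row totals: 213, 112, 199. Column totals: 430, 94. Grand total N = 524.
Expected counts (row total × column total / N):
  Variant A, Clicked: 213×430/524 = 174.7901
  Variant A, Ignored: 213×94/524 = 38.2099
  Variant B, Clicked: 112×430/524 = 91.9084
  Variant B, Ignored: 112×94/524 = 20.0916
  Variant C, Clicked: 199×430/524 = 163.3015
  Variant C, Ignored: 199×94/524 = 35.6985
Contributions (O − E)²/E:
  (179 − 174.7901)²/174.7901 = 0.1014
  (34 − 38.2099)²/38.2099 = 0.4638
  (78 − 91.9084)²/91.9084 = 2.1047
  (34 − 20.0916)²/20.0916 = 9.6281
  (173 − 163.3015)²/163.3015 = 0.5760
  (26 − 35.6985)²/35.6985 = 2.6349
χ² = 0.1014 + 0.4638 + 2.1047 + 9.6281 + 0.5760 + 2.6349 = 15.509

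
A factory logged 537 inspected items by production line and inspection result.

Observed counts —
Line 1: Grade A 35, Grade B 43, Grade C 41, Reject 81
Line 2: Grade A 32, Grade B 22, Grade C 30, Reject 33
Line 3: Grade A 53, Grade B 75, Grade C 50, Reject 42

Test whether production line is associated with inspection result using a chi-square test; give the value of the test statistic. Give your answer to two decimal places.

Row totals: 200, 117, 220. Column totals: 120, 140, 121, 156. Grand total N = 537.
Expected counts (row total × column total / N):
  Line 1, Grade A: 200×120/537 = 44.693
  Line 1, Grade B: 200×140/537 = 52.142
  Line 1, Grade C: 200×121/537 = 45.065
  Line 1, Reject: 200×156/537 = 58.101
  Line 2, Grade A: 117×120/537 = 26.145
  Line 2, Grade B: 117×140/537 = 30.503
  Line 2, Grade C: 117×121/537 = 26.363
  Line 2, Reject: 117×156/537 = 33.989
  Line 3, Grade A: 220×120/537 = 49.162
  Line 3, Grade B: 220×140/537 = 57.356
  Line 3, Grade C: 220×121/537 = 49.572
  Line 3, Reject: 220×156/537 = 63.911
Contributions (O − E)²/E:
  (35 − 44.693)²/44.693 = 2.1022
  (43 − 52.142)²/52.142 = 1.6029
  (41 − 45.065)²/45.065 = 0.3667
  (81 − 58.101)²/58.101 = 9.0250
  (32 − 26.145)²/26.145 = 1.3112
  (22 − 30.503)²/30.503 = 2.3703
  (30 − 26.363)²/26.363 = 0.5018
  (33 − 33.989)²/33.989 = 0.0288
  (53 − 49.162)²/49.162 = 0.2996
  (75 − 57.356)²/57.356 = 5.4277
  (50 − 49.572)²/49.572 = 0.0037
  (42 − 63.911)²/63.911 = 7.5119
χ² = 2.1022 + 1.6029 + 0.3667 + 9.0250 + 1.3112 + 2.3703 + 0.5018 + 0.0288 + 0.2996 + 5.4277 + 0.0037 + 7.5119 = 30.55

30.55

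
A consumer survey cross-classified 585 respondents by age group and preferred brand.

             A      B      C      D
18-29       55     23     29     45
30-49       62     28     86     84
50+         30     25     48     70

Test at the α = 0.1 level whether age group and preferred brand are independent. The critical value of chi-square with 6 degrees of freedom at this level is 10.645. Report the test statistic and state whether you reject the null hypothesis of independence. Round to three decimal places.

Row totals: 152, 260, 173. Column totals: 147, 76, 163, 199. Grand total N = 585.
Expected counts (row total × column total / N):
  18-29, A: 152×147/585 = 38.1949
  18-29, B: 152×76/585 = 19.7470
  18-29, C: 152×163/585 = 42.3521
  18-29, D: 152×199/585 = 51.7060
  30-49, A: 260×147/585 = 65.3333
  30-49, B: 260×76/585 = 33.7778
  30-49, C: 260×163/585 = 72.4444
  30-49, D: 260×199/585 = 88.4444
  50+, A: 173×147/585 = 43.4718
  50+, B: 173×76/585 = 22.4752
  50+, C: 173×163/585 = 48.2034
  50+, D: 173×199/585 = 58.8496
Contributions (O − E)²/E:
  (55 − 38.1949)²/38.1949 = 7.3940
  (23 − 19.7470)²/19.7470 = 0.5359
  (29 − 42.3521)²/42.3521 = 4.2094
  (45 − 51.7060)²/51.7060 = 0.8697
  (62 − 65.3333)²/65.3333 = 0.1701
  (28 − 33.7778)²/33.7778 = 0.9883
  (86 − 72.4444)²/72.4444 = 2.5365
  (84 − 88.4444)²/88.4444 = 0.2233
  (30 − 43.4718)²/43.4718 = 4.1749
  (25 − 22.4752)²/22.4752 = 0.2836
  (48 − 48.2034)²/48.2034 = 0.0009
  (70 − 58.8496)²/58.8496 = 2.1127
χ² = 7.3940 + 0.5359 + 4.2094 + 0.8697 + 0.1701 + 0.9883 + 2.5365 + 0.2233 + 4.1749 + 0.2836 + 0.0009 + 2.1127 = 23.499
df = (3−1)(4−1) = 6. Since 23.499 > 10.645, reject the null hypothesis of independence at α = 0.1.

23.499; reject H₀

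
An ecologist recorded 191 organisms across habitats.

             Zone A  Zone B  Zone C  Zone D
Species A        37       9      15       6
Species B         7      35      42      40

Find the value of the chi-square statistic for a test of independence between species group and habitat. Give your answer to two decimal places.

Row totals: 67, 124. Column totals: 44, 44, 57, 46. Grand total N = 191.
Expected counts (row total × column total / N):
  Species A, Zone A: 67×44/191 = 15.435
  Species A, Zone B: 67×44/191 = 15.435
  Species A, Zone C: 67×57/191 = 19.995
  Species A, Zone D: 67×46/191 = 16.136
  Species B, Zone A: 124×44/191 = 28.565
  Species B, Zone B: 124×44/191 = 28.565
  Species B, Zone C: 124×57/191 = 37.005
  Species B, Zone D: 124×46/191 = 29.864
Contributions (O − E)²/E:
  (37 − 15.435)²/15.435 = 30.1295
  (9 − 15.435)²/15.435 = 2.6828
  (15 − 19.995)²/19.995 = 1.2478
  (6 − 16.136)²/16.136 = 6.3670
  (7 − 28.565)²/28.565 = 16.2804
  (35 − 28.565)²/28.565 = 1.4496
  (42 − 37.005)²/37.005 = 0.6742
  (40 − 29.864)²/29.864 = 3.4402
χ² = 30.1295 + 2.6828 + 1.2478 + 6.3670 + 16.2804 + 1.4496 + 0.6742 + 3.4402 = 62.27

62.27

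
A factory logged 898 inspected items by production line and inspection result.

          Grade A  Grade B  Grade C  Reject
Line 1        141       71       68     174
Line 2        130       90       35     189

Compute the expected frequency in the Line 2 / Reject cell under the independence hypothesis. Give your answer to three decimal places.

Row total (Line 2) = 444; column total (Reject) = 363; grand total N = 898.
Expected count = (row total × column total) / N = 444 × 363 / 898 = 179.479.

179.479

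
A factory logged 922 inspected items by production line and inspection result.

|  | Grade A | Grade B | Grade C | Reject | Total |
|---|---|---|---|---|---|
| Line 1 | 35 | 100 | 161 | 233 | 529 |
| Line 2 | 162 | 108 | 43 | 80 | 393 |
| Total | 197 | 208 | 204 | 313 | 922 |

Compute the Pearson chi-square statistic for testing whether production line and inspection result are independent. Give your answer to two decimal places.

209.73

Grand total N = 922.
Expected counts (row total × column total / N):
  Line 1, Grade A: 529×197/922 = 113.029
  Line 1, Grade B: 529×208/922 = 119.341
  Line 1, Grade C: 529×204/922 = 117.046
  Line 1, Reject: 529×313/922 = 179.585
  Line 2, Grade A: 393×197/922 = 83.971
  Line 2, Grade B: 393×208/922 = 88.659
  Line 2, Grade C: 393×204/922 = 86.954
  Line 2, Reject: 393×313/922 = 133.415
Contributions (O − E)²/E:
  (35 − 113.029)²/113.029 = 53.8669
  (100 − 119.341)²/119.341 = 3.1345
  (161 − 117.046)²/117.046 = 16.5059
  (233 − 179.585)²/179.585 = 15.8875
  (162 − 83.971)²/83.971 = 72.5075
  (108 − 88.659)²/88.659 = 4.2192
  (43 − 86.954)²/86.954 = 22.2181
  (80 − 133.415)²/133.415 = 21.3856
χ² = 53.8669 + 3.1345 + 16.5059 + 15.8875 + 72.5075 + 4.2192 + 22.2181 + 21.3856 = 209.73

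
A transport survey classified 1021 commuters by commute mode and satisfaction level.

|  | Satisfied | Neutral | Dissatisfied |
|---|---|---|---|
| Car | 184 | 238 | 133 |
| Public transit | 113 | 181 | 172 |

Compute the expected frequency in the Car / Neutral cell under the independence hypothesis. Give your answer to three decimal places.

Row total (Car) = 555; column total (Neutral) = 419; grand total N = 1021.
Expected count = (row total × column total) / N = 555 × 419 / 1021 = 227.762.

227.762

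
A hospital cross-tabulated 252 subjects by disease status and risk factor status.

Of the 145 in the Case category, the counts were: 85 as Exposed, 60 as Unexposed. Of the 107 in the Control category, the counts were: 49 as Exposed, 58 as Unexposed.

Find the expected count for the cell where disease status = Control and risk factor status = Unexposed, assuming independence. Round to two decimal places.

50.10

Row total (Control) = 107; column total (Unexposed) = 118; grand total N = 252.
Expected count = (row total × column total) / N = 107 × 118 / 252 = 50.10.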